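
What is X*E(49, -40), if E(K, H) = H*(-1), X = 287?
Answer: 11480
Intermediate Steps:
E(K, H) = -H
X*E(49, -40) = 287*(-1*(-40)) = 287*40 = 11480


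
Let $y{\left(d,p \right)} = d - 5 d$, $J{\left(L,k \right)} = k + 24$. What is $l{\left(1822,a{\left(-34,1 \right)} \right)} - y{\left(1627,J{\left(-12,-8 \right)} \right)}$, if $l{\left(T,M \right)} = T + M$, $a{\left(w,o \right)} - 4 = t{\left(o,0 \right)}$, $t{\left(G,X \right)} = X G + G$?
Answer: $8335$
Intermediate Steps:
$t{\left(G,X \right)} = G + G X$ ($t{\left(G,X \right)} = G X + G = G + G X$)
$J{\left(L,k \right)} = 24 + k$
$y{\left(d,p \right)} = - 4 d$
$a{\left(w,o \right)} = 4 + o$ ($a{\left(w,o \right)} = 4 + o \left(1 + 0\right) = 4 + o 1 = 4 + o$)
$l{\left(T,M \right)} = M + T$
$l{\left(1822,a{\left(-34,1 \right)} \right)} - y{\left(1627,J{\left(-12,-8 \right)} \right)} = \left(\left(4 + 1\right) + 1822\right) - \left(-4\right) 1627 = \left(5 + 1822\right) - -6508 = 1827 + 6508 = 8335$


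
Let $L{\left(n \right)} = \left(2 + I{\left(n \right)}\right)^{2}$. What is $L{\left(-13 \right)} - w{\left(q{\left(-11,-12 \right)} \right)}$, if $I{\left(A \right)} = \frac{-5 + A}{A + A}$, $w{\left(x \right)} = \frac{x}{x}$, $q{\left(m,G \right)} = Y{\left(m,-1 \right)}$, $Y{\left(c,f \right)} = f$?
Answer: $\frac{1056}{169} \approx 6.2485$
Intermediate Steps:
$q{\left(m,G \right)} = -1$
$w{\left(x \right)} = 1$
$I{\left(A \right)} = \frac{-5 + A}{2 A}$
$L{\left(n \right)} = \left(2 + \frac{-5 + n}{2 n}\right)^{2}$
$L{\left(-13 \right)} - w{\left(q{\left(-11,-12 \right)} \right)} = \frac{25 \left(-1 - 13\right)^{2}}{4 \cdot 169} - 1 = \frac{25}{4} \cdot \frac{1}{169} \left(-14\right)^{2} - 1 = \frac{25}{4} \cdot \frac{1}{169} \cdot 196 - 1 = \frac{1225}{169} - 1 = \frac{1056}{169}$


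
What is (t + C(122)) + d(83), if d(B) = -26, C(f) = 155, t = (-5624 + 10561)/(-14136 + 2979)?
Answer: 1434316/11157 ≈ 128.56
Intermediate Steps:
t = -4937/11157 (t = 4937/(-11157) = 4937*(-1/11157) = -4937/11157 ≈ -0.44250)
(t + C(122)) + d(83) = (-4937/11157 + 155) - 26 = 1724398/11157 - 26 = 1434316/11157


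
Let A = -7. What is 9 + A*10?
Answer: -61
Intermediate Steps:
9 + A*10 = 9 - 7*10 = 9 - 70 = -61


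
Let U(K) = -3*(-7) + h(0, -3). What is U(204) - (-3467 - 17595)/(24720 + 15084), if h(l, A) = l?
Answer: 428473/19902 ≈ 21.529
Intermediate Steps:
U(K) = 21 (U(K) = -3*(-7) + 0 = 21 + 0 = 21)
U(204) - (-3467 - 17595)/(24720 + 15084) = 21 - (-3467 - 17595)/(24720 + 15084) = 21 - (-21062)/39804 = 21 - 1*(-10531/19902) = 21 + 10531/19902 = 428473/19902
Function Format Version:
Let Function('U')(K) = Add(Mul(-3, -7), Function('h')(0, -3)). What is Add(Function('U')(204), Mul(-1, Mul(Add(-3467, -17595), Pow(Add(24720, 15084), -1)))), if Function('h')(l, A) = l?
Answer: Rational(428473, 19902) ≈ 21.529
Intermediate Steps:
Function('U')(K) = 21 (Function('U')(K) = Add(Mul(-3, -7), 0) = Add(21, 0) = 21)
Add(Function('U')(204), Mul(-1, Mul(Add(-3467, -17595), Pow(Add(24720, 15084), -1)))) = Add(21, Mul(-1, Mul(Add(-3467, -17595), Pow(Add(24720, 15084), -1)))) = Add(21, Mul(-1, Mul(-21062, Pow(39804, -1)))) = Add(21, Mul(-1, Mul(-21062, Rational(1, 39804)))) = Add(21, Mul(-1, Rational(-10531, 19902))) = Add(21, Rational(10531, 19902)) = Rational(428473, 19902)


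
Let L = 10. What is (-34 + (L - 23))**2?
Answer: 2209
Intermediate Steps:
(-34 + (L - 23))**2 = (-34 + (10 - 23))**2 = (-34 - 13)**2 = (-47)**2 = 2209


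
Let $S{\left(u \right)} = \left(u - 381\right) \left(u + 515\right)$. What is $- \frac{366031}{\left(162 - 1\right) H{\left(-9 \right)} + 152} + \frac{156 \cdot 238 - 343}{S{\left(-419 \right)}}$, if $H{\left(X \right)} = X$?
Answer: $\frac{5612694131}{19921920} \approx 281.73$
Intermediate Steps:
$S{\left(u \right)} = \left(-381 + u\right) \left(515 + u\right)$
$- \frac{366031}{\left(162 - 1\right) H{\left(-9 \right)} + 152} + \frac{156 \cdot 238 - 343}{S{\left(-419 \right)}} = - \frac{366031}{\left(162 - 1\right) \left(-9\right) + 152} + \frac{156 \cdot 238 - 343}{-196215 + \left(-419\right)^{2} + 134 \left(-419\right)} = - \frac{366031}{161 \left(-9\right) + 152} + \frac{37128 - 343}{-196215 + 175561 - 56146} = - \frac{366031}{-1449 + 152} + \frac{36785}{-76800} = - \frac{366031}{-1297} + 36785 \left(- \frac{1}{76800}\right) = \left(-366031\right) \left(- \frac{1}{1297}\right) - \frac{7357}{15360} = \frac{366031}{1297} - \frac{7357}{15360} = \frac{5612694131}{19921920}$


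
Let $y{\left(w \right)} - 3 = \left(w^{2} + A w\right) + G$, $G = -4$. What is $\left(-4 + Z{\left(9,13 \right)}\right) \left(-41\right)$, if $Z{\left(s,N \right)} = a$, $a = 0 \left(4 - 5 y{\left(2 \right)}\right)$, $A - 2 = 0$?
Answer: $164$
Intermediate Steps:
$A = 2$ ($A = 2 + 0 = 2$)
$y{\left(w \right)} = -1 + w^{2} + 2 w$ ($y{\left(w \right)} = 3 - \left(4 - w^{2} - 2 w\right) = 3 + \left(-4 + w^{2} + 2 w\right) = -1 + w^{2} + 2 w$)
$a = 0$ ($a = 0 \left(4 - 5 \left(-1 + 2^{2} + 2 \cdot 2\right)\right) = 0 \left(4 - 5 \left(-1 + 4 + 4\right)\right) = 0 \left(4 - 35\right) = 0 \left(-31\right) = 0$)
$Z{\left(s,N \right)} = 0$
$\left(-4 + Z{\left(9,13 \right)}\right) \left(-41\right) = \left(-4 + 0\right) \left(-41\right) = \left(-4\right) \left(-41\right) = 164$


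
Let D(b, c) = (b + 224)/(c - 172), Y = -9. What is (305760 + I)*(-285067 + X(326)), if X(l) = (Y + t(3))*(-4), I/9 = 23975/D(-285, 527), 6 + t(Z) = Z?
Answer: 16516499051535/61 ≈ 2.7076e+11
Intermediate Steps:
D(b, c) = (224 + b)/(-172 + c)
t(Z) = -6 + Z
I = -76600125/61 (I = 9*(23975/(((224 - 285)/(-172 + 527)))) = 9*(23975/((-61/355))) = 9*(23975/(((1/355)*(-61)))) = 9*(23975/(-61/355)) = 9*(23975*(-355/61)) = 9*(-8511125/61) = -76600125/61 ≈ -1.2557e+6)
X(l) = 48 (X(l) = (-9 + (-6 + 3))*(-4) = (-9 - 3)*(-4) = -12*(-4) = 48)
(305760 + I)*(-285067 + X(326)) = (305760 - 76600125/61)*(-285067 + 48) = -57948765/61*(-285019) = 16516499051535/61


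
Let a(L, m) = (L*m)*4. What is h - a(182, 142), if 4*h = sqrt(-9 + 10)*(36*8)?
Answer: -103304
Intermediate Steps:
a(L, m) = 4*L*m
h = 72 (h = (sqrt(-9 + 10)*(36*8))/4 = (sqrt(1)*288)/4 = (1*288)/4 = (1/4)*288 = 72)
h - a(182, 142) = 72 - 4*182*142 = 72 - 1*103376 = 72 - 103376 = -103304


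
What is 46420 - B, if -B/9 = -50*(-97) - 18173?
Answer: -73487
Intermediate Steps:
B = 119907 (B = -9*(-50*(-97) - 18173) = -9*(4850 - 18173) = -9*(-13323) = 119907)
46420 - B = 46420 - 1*119907 = 46420 - 119907 = -73487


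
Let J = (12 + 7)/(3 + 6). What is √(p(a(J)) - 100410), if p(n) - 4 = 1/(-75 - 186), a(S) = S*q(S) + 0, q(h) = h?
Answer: I*√759973043/87 ≈ 316.87*I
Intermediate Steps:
J = 19/9 ≈ 2.1111
a(S) = S² (a(S) = S*S + 0 = S² + 0 = S²)
p(n) = 1043/261 (p(n) = 4 + 1/(-75 - 186) = 4 + 1/(-261) = 4 - 1/261 = 1043/261)
√(p(a(J)) - 100410) = √(1043/261 - 100410) = √(-26205967/261) = I*√759973043/87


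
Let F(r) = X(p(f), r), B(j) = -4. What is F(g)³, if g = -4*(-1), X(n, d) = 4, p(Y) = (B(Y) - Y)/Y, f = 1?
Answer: 64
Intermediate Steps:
p(Y) = (-4 - Y)/Y
g = 4
F(r) = 4
F(g)³ = 4³ = 64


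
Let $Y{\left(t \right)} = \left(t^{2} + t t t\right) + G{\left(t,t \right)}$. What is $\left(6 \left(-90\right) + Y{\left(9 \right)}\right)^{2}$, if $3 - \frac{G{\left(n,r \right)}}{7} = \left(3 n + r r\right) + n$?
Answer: $278784$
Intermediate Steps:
$G{\left(n,r \right)} = 21 - 28 n - 7 r^{2}$ ($G{\left(n,r \right)} = 21 - 7 \left(\left(3 n + r r\right) + n\right) = 21 - 7 \left(\left(3 n + r^{2}\right) + n\right) = 21 - 7 \left(\left(r^{2} + 3 n\right) + n\right) = 21 - 7 \left(r^{2} + 4 n\right) = 21 - \left(7 r^{2} + 28 n\right) = 21 - 28 n - 7 r^{2}$)
$Y{\left(t \right)} = 21 + t^{3} - 28 t - 6 t^{2}$ ($Y{\left(t \right)} = \left(t^{2} + t t t\right) - \left(-21 + 7 t^{2} + 28 t\right) = \left(t^{2} + t^{2} t\right) - \left(-21 + 7 t^{2} + 28 t\right) = \left(t^{2} + t^{3}\right) - \left(-21 + 7 t^{2} + 28 t\right) = 21 + t^{3} - 28 t - 6 t^{2}$)
$\left(6 \left(-90\right) + Y{\left(9 \right)}\right)^{2} = \left(6 \left(-90\right) + \left(21 + 9^{3} - 252 - 6 \cdot 9^{2}\right)\right)^{2} = \left(-540 + \left(21 + 729 - 252 - 486\right)\right)^{2} = \left(-540 + 12\right)^{2} = \left(-528\right)^{2} = 278784$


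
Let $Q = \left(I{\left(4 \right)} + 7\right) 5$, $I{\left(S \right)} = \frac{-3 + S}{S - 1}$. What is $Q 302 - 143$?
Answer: $\frac{32791}{3} \approx 10930.0$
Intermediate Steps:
$I{\left(S \right)} = \frac{-3 + S}{-1 + S}$
$Q = \frac{110}{3}$ ($Q = \left(\frac{-3 + 4}{-1 + 4} + 7\right) 5 = \left(\frac{1}{3} \cdot 1 + 7\right) 5 = \left(\frac{1}{3} + 7\right) 5 = \frac{22}{3} \cdot 5 = \frac{110}{3} \approx 36.667$)
$Q 302 - 143 = \frac{110}{3} \cdot 302 - 143 = \frac{33220}{3} - 143 = \frac{32791}{3}$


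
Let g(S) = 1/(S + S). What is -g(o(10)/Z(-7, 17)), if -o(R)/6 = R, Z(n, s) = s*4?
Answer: 17/30 ≈ 0.56667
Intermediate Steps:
Z(n, s) = 4*s
o(R) = -6*R
g(S) = 1/(2*S)
-g(o(10)/Z(-7, 17)) = -1/(2*((-6*10)/((4*17)))) = -1/(2*((-60/68))) = -1/(2*((-60*1/68))) = -1/(2*(-15/17)) = -(-17)/(2*15) = -1*(-17/30) = 17/30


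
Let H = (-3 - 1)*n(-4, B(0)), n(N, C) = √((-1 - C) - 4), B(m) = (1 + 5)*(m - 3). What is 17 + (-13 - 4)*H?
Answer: 17 + 68*√13 ≈ 262.18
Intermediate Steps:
B(m) = -18 + 6*m (B(m) = 6*(-3 + m) = -18 + 6*m)
n(N, C) = √(-5 - C)
H = -4*√13 (H = (-3 - 1)*√(-5 - (-18 + 6*0)) = -4*√(-5 - (-18 + 0)) = -4*√(-5 - 1*(-18)) = -4*√(-5 + 18) = -4*√13 ≈ -14.422)
17 + (-13 - 4)*H = 17 + (-13 - 4)*(-4*√13) = 17 - (-68)*√13 = 17 + 68*√13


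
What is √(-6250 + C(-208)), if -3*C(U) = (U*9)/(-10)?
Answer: I*√157810/5 ≈ 79.451*I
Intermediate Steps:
C(U) = 3*U/10 (C(U) = -U*9/(3*(-10)) = -9*U*(-1)/(3*10) = -(-3)*U/10 = 3*U/10)
√(-6250 + C(-208)) = √(-6250 + (3/10)*(-208)) = √(-6250 - 312/5) = √(-31562/5) = I*√157810/5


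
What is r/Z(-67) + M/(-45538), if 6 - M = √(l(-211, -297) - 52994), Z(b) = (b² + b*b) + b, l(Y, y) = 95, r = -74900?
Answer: -243632119/28984937 + I*√52899/45538 ≈ -8.4055 + 0.0050507*I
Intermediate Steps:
Z(b) = b + 2*b² (Z(b) = (b² + b²) + b = 2*b² + b = b + 2*b²)
M = 6 - I*√52899 (M = 6 - √(95 - 52994) = 6 - √(-52899) = 6 - I*√52899 ≈ 6.0 - 230.0*I)
r/Z(-67) + M/(-45538) = -74900*(-1/(67*(1 + 2*(-67)))) + (6 - I*√52899)/(-45538) = -74900*(-1/(67*(1 - 134))) + (6 - I*√52899)*(-1/45538) = -74900/((-67*(-133))) + (-3/22769 + I*√52899/45538) = -74900/8911 + (-3/22769 + I*√52899/45538) = -74900*1/8911 + (-3/22769 + I*√52899/45538) = -10700/1273 + (-3/22769 + I*√52899/45538) = -243632119/28984937 + I*√52899/45538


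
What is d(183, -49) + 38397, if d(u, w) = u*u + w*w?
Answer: 74287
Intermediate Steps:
d(u, w) = u² + w²
d(183, -49) + 38397 = (183² + (-49)²) + 38397 = (33489 + 2401) + 38397 = 35890 + 38397 = 74287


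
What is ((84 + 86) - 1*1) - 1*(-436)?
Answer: 605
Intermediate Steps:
((84 + 86) - 1*1) - 1*(-436) = (170 - 1) + 436 = 169 + 436 = 605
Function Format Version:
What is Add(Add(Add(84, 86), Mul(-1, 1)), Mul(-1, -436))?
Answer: 605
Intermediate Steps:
Add(Add(Add(84, 86), Mul(-1, 1)), Mul(-1, -436)) = Add(Add(170, -1), 436) = Add(169, 436) = 605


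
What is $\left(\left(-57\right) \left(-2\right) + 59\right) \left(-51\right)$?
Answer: $-8823$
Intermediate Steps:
$\left(\left(-57\right) \left(-2\right) + 59\right) \left(-51\right) = \left(114 + 59\right) \left(-51\right) = 173 \left(-51\right) = -8823$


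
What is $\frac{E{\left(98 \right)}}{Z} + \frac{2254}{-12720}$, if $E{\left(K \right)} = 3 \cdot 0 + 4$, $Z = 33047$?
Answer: $- \frac{37218529}{210178920} \approx -0.17708$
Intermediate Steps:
$E{\left(K \right)} = 4$ ($E{\left(K \right)} = 0 + 4 = 4$)
$\frac{E{\left(98 \right)}}{Z} + \frac{2254}{-12720} = \frac{4}{33047} + \frac{2254}{-12720} = 4 \cdot \frac{1}{33047} + 2254 \left(- \frac{1}{12720}\right) = \frac{4}{33047} - \frac{1127}{6360} = - \frac{37218529}{210178920}$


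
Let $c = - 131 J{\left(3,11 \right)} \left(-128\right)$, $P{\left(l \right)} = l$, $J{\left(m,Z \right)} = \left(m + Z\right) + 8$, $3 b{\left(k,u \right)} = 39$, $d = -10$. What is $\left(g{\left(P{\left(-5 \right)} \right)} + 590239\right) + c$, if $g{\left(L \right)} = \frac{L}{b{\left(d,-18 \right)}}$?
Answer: $\frac{12468750}{13} \approx 9.5914 \cdot 10^{5}$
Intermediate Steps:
$b{\left(k,u \right)} = 13$ ($b{\left(k,u \right)} = \frac{1}{3} \cdot 39 = 13$)
$J{\left(m,Z \right)} = 8 + Z + m$ ($J{\left(m,Z \right)} = \left(Z + m\right) + 8 = 8 + Z + m$)
$g{\left(L \right)} = \frac{L}{13}$
$c = 368896$ ($c = - 131 \left(8 + 11 + 3\right) \left(-128\right) = \left(-131\right) 22 \left(-128\right) = \left(-2882\right) \left(-128\right) = 368896$)
$\left(g{\left(P{\left(-5 \right)} \right)} + 590239\right) + c = \left(\frac{1}{13} \left(-5\right) + 590239\right) + 368896 = \left(- \frac{5}{13} + 590239\right) + 368896 = \frac{7673102}{13} + 368896 = \frac{12468750}{13}$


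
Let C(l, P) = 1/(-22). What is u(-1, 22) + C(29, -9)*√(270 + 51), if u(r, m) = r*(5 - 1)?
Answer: -4 - √321/22 ≈ -4.8144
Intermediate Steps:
u(r, m) = 4*r (u(r, m) = r*4 = 4*r)
C(l, P) = -1/22
u(-1, 22) + C(29, -9)*√(270 + 51) = 4*(-1) - √(270 + 51)/22 = -4 - √321/22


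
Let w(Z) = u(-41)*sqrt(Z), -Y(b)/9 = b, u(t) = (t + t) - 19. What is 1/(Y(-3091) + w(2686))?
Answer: 27819/746496875 + 101*sqrt(2686)/746496875 ≈ 4.4278e-5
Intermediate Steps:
u(t) = -19 + 2*t (u(t) = 2*t - 19 = -19 + 2*t)
Y(b) = -9*b
w(Z) = -101*sqrt(Z) (w(Z) = (-19 + 2*(-41))*sqrt(Z) = (-19 - 82)*sqrt(Z) = -101*sqrt(Z))
1/(Y(-3091) + w(2686)) = 1/(-9*(-3091) - 101*sqrt(2686)) = 1/(27819 - 101*sqrt(2686))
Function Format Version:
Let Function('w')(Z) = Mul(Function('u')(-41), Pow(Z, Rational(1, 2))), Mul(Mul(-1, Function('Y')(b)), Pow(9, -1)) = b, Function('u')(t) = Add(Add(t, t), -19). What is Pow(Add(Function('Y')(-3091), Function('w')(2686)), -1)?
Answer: Add(Rational(27819, 746496875), Mul(Rational(101, 746496875), Pow(2686, Rational(1, 2)))) ≈ 4.4278e-5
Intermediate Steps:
Function('u')(t) = Add(-19, Mul(2, t)) (Function('u')(t) = Add(Mul(2, t), -19) = Add(-19, Mul(2, t)))
Function('Y')(b) = Mul(-9, b)
Function('w')(Z) = Mul(-101, Pow(Z, Rational(1, 2))) (Function('w')(Z) = Mul(Add(-19, Mul(2, -41)), Pow(Z, Rational(1, 2))) = Mul(Add(-19, -82), Pow(Z, Rational(1, 2))) = Mul(-101, Pow(Z, Rational(1, 2))))
Pow(Add(Function('Y')(-3091), Function('w')(2686)), -1) = Pow(Add(Mul(-9, -3091), Mul(-101, Pow(2686, Rational(1, 2)))), -1) = Pow(Add(27819, Mul(-101, Pow(2686, Rational(1, 2)))), -1)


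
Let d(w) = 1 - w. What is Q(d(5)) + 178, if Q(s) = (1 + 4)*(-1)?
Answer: 173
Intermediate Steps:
Q(s) = -5 (Q(s) = 5*(-1) = -5)
Q(d(5)) + 178 = -5 + 178 = 173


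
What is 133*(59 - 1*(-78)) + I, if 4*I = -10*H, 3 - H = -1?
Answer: 18211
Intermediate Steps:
H = 4 (H = 3 - 1*(-1) = 3 + 1 = 4)
I = -10 (I = (-10*4)/4 = (¼)*(-40) = -10)
133*(59 - 1*(-78)) + I = 133*(59 - 1*(-78)) - 10 = 133*(59 + 78) - 10 = 133*137 - 10 = 18221 - 10 = 18211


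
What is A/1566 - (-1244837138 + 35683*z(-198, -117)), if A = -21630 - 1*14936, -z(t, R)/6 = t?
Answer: 941514991439/783 ≈ 1.2024e+9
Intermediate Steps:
z(t, R) = -6*t
A = -36566 (A = -21630 - 14936 = -36566)
A/1566 - (-1244837138 + 35683*z(-198, -117)) = -36566/1566 - 35683/(1/(-34886 - 6*(-198))) = -36566*1/1566 - 35683/(1/(-34886 + 1188)) = -18283/783 - 35683/(1/(-33698)) = -18283/783 - 35683/(-1/33698) = -18283/783 - 35683*(-33698) = -18283/783 + 1202445734 = 941514991439/783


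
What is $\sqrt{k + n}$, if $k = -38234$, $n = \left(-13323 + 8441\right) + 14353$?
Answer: $7 i \sqrt{587} \approx 169.6 i$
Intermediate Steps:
$n = 9471$ ($n = -4882 + 14353 = 9471$)
$\sqrt{k + n} = \sqrt{-38234 + 9471} = \sqrt{-28763} = 7 i \sqrt{587}$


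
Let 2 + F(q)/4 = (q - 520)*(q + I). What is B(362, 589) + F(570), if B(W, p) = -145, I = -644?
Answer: -14953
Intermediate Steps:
F(q) = -8 + 4*(-644 + q)*(-520 + q) (F(q) = -8 + 4*((q - 520)*(q - 644)) = -8 + 4*((-520 + q)*(-644 + q)) = -8 + 4*((-644 + q)*(-520 + q)) = -8 + 4*(-644 + q)*(-520 + q))
B(362, 589) + F(570) = -145 + (1339512 - 4656*570 + 4*570**2) = -145 + (1339512 - 2653920 + 4*324900) = -145 + (1339512 - 2653920 + 1299600) = -145 - 14808 = -14953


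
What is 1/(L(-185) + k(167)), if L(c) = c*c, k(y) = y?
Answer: 1/34392 ≈ 2.9077e-5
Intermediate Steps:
L(c) = c**2
1/(L(-185) + k(167)) = 1/((-185)**2 + 167) = 1/(34225 + 167) = 1/34392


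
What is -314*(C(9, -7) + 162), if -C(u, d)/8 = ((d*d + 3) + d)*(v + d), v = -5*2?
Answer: -1972548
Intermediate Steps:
v = -10
C(u, d) = -8*(-10 + d)*(3 + d + d²) (C(u, d) = -8*((d*d + 3) + d)*(-10 + d) = -8*((d² + 3) + d)*(-10 + d) = -8*((3 + d²) + d)*(-10 + d) = -8*(3 + d + d²)*(-10 + d) = -8*(-10 + d)*(3 + d + d²))
-314*(C(9, -7) + 162) = -314*((240 - 8*(-7)³ + 56*(-7) + 72*(-7)²) + 162) = -314*((240 - 8*(-343) - 392 + 72*49) + 162) = -314*((240 + 2744 - 392 + 3528) + 162) = -314*(6120 + 162) = -314*6282 = -1972548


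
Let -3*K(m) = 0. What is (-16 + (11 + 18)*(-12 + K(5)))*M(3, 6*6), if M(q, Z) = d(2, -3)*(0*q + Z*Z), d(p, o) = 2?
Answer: -943488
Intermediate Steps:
K(m) = 0 (K(m) = -⅓*0 = 0)
M(q, Z) = 2*Z² (M(q, Z) = 2*(0*q + Z*Z) = 2*(0 + Z²) = 2*Z²)
(-16 + (11 + 18)*(-12 + K(5)))*M(3, 6*6) = (-16 + (11 + 18)*(-12 + 0))*(2*(6*6)²) = (-16 + 29*(-12))*(2*36²) = (-16 - 348)*(2*1296) = -364*2592 = -943488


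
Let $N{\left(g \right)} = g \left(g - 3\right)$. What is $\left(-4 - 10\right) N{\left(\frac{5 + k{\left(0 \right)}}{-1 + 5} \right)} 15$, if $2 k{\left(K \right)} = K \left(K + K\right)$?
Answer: $\frac{3675}{8} \approx 459.38$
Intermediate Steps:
$k{\left(K \right)} = K^{2}$ ($k{\left(K \right)} = \frac{K \left(K + K\right)}{2} = \frac{K 2 K}{2} = \frac{2 K^{2}}{2} = K^{2}$)
$N{\left(g \right)} = g \left(-3 + g\right)$
$\left(-4 - 10\right) N{\left(\frac{5 + k{\left(0 \right)}}{-1 + 5} \right)} 15 = \left(-4 - 10\right) \frac{5 + 0^{2}}{-1 + 5} \left(-3 + \frac{5 + 0^{2}}{-1 + 5}\right) 15 = - 14 \frac{5 + 0}{4} \left(-3 + \frac{5 + 0}{4}\right) 15 = - 14 \cdot 5 \cdot \frac{1}{4} \left(-3 + 5 \cdot \frac{1}{4}\right) 15 = - 14 \frac{5 \left(-3 + \frac{5}{4}\right)}{4} \cdot 15 = - 14 \cdot \frac{5}{4} \left(- \frac{7}{4}\right) 15 = \left(-14\right) \left(- \frac{35}{16}\right) 15 = \frac{245}{8} \cdot 15 = \frac{3675}{8}$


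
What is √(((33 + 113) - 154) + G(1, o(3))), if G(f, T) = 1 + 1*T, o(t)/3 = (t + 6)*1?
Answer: 2*√5 ≈ 4.4721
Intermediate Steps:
o(t) = 18 + 3*t (o(t) = 3*((t + 6)*1) = 3*((6 + t)*1) = 3*(6 + t) = 18 + 3*t)
G(f, T) = 1 + T
√(((33 + 113) - 154) + G(1, o(3))) = √(((33 + 113) - 154) + (1 + (18 + 3*3))) = √((146 - 154) + (1 + (18 + 9))) = √(-8 + (1 + 27)) = √(-8 + 28) = √20 = 2*√5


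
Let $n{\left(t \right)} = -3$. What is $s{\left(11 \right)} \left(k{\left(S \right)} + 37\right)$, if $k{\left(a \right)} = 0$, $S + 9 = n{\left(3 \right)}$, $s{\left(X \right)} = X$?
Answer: $407$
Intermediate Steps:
$S = -12$ ($S = -9 - 3 = -12$)
$s{\left(11 \right)} \left(k{\left(S \right)} + 37\right) = 11 \left(0 + 37\right) = 11 \cdot 37 = 407$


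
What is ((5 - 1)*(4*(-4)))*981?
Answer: -62784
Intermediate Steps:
((5 - 1)*(4*(-4)))*981 = (4*(-16))*981 = -64*981 = -62784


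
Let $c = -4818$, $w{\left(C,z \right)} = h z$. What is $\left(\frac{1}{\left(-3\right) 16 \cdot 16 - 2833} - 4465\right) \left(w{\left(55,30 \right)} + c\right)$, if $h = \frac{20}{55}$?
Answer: $\frac{850197125148}{39611} \approx 2.1464 \cdot 10^{7}$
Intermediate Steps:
$h = \frac{4}{11}$ ($h = 20 \cdot \frac{1}{55} = \frac{4}{11} \approx 0.36364$)
$w{\left(C,z \right)} = \frac{4 z}{11}$
$\left(\frac{1}{\left(-3\right) 16 \cdot 16 - 2833} - 4465\right) \left(w{\left(55,30 \right)} + c\right) = \left(\frac{1}{\left(-3\right) 16 \cdot 16 - 2833} - 4465\right) \left(\frac{4}{11} \cdot 30 - 4818\right) = \left(\frac{1}{\left(-48\right) 16 - 2833} - 4465\right) \left(\frac{120}{11} - 4818\right) = \left(\frac{1}{-768 - 2833} - 4465\right) \left(- \frac{52878}{11}\right) = \left(\frac{1}{-3601} - 4465\right) \left(- \frac{52878}{11}\right) = \left(- \frac{1}{3601} - 4465\right) \left(- \frac{52878}{11}\right) = \left(- \frac{16078466}{3601}\right) \left(- \frac{52878}{11}\right) = \frac{850197125148}{39611}$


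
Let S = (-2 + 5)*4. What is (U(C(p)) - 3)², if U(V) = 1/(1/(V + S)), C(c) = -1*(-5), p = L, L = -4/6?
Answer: 196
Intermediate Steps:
S = 12 (S = 3*4 = 12)
L = -⅔ (L = -4*⅙ = -⅔ ≈ -0.66667)
p = -⅔ ≈ -0.66667
C(c) = 5
U(V) = 12 + V (U(V) = 1/(1/(V + 12)) = 1/(1/(12 + V)) = 12 + V)
(U(C(p)) - 3)² = ((12 + 5) - 3)² = (17 - 3)² = 14² = 196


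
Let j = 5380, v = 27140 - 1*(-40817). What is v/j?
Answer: 67957/5380 ≈ 12.631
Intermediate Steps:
v = 67957 (v = 27140 + 40817 = 67957)
v/j = 67957/5380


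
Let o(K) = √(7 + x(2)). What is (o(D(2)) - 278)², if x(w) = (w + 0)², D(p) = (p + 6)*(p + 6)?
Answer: (278 - √11)² ≈ 75451.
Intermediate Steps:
D(p) = (6 + p)² (D(p) = (6 + p)*(6 + p) = (6 + p)²)
x(w) = w²
o(K) = √11 (o(K) = √(7 + 2²) = √(7 + 4) = √11)
(o(D(2)) - 278)² = (√11 - 278)² = (-278 + √11)²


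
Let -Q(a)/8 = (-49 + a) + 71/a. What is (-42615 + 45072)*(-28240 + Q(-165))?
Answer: -3584396088/55 ≈ -6.5171e+7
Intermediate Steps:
Q(a) = 392 - 568/a - 8*a (Q(a) = -8*((-49 + a) + 71/a) = -8*(-49 + a + 71/a) = 392 - 568/a - 8*a)
(-42615 + 45072)*(-28240 + Q(-165)) = (-42615 + 45072)*(-28240 + (392 - 568/(-165) - 8*(-165))) = 2457*(-28240 + (392 - 568*(-1/165) + 1320)) = 2457*(-28240 + (392 + 568/165 + 1320)) = 2457*(-28240 + 283048/165) = 2457*(-4376552/165) = -3584396088/55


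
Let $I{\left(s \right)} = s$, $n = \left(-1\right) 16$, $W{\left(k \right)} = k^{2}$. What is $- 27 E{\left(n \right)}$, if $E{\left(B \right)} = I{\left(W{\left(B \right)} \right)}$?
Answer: $-6912$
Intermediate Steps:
$n = -16$
$E{\left(B \right)} = B^{2}$
$- 27 E{\left(n \right)} = - 27 \left(-16\right)^{2} = \left(-27\right) 256 = -6912$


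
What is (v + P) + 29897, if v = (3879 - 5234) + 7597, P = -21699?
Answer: 14440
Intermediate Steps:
v = 6242 (v = -1355 + 7597 = 6242)
(v + P) + 29897 = (6242 - 21699) + 29897 = -15457 + 29897 = 14440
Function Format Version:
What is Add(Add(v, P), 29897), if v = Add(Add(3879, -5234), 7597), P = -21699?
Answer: 14440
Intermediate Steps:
v = 6242 (v = Add(-1355, 7597) = 6242)
Add(Add(v, P), 29897) = Add(Add(6242, -21699), 29897) = Add(-15457, 29897) = 14440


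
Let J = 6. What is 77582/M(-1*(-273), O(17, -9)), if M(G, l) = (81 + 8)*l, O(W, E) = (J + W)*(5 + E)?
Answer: -38791/4094 ≈ -9.4751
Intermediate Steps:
O(W, E) = (5 + E)*(6 + W) (O(W, E) = (6 + W)*(5 + E) = (5 + E)*(6 + W))
M(G, l) = 89*l
77582/M(-1*(-273), O(17, -9)) = 77582/((89*(30 + 5*17 + 6*(-9) - 9*17))) = 77582/((89*(30 + 85 - 54 - 153))) = 77582/((89*(-92))) = 77582/(-8188) = 77582*(-1/8188) = -38791/4094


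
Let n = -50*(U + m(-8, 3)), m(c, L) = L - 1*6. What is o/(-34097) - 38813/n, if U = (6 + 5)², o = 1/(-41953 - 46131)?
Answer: 7285685621889/1107503804575 ≈ 6.5785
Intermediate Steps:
o = -1/88084 (o = 1/(-88084) = -1/88084 ≈ -1.1353e-5)
m(c, L) = -6 + L (m(c, L) = L - 6 = -6 + L)
U = 121 (U = 11² = 121)
n = -5900 (n = -50*(121 + (-6 + 3)) = -50*(121 - 3) = -50*118 = -5900)
o/(-34097) - 38813/n = -1/88084/(-34097) - 38813/(-5900) = -1/88084*(-1/34097) - 38813*(-1/5900) = 1/3003400148 + 38813/5900 = 7285685621889/1107503804575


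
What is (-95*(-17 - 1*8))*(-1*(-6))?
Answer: 14250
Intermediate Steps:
(-95*(-17 - 1*8))*(-1*(-6)) = -95*(-17 - 8)*6 = -95*(-25)*6 = 2375*6 = 14250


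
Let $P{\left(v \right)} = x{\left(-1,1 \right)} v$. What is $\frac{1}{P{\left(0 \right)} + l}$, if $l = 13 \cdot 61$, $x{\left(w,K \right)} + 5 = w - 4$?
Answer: $\frac{1}{793} \approx 0.001261$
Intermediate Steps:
$x{\left(w,K \right)} = -9 + w$ ($x{\left(w,K \right)} = -5 + \left(w - 4\right) = -5 + \left(-4 + w\right) = -9 + w$)
$P{\left(v \right)} = - 10 v$ ($P{\left(v \right)} = \left(-9 - 1\right) v = - 10 v$)
$l = 793$
$\frac{1}{P{\left(0 \right)} + l} = \frac{1}{\left(-10\right) 0 + 793} = \frac{1}{0 + 793} = \frac{1}{793}$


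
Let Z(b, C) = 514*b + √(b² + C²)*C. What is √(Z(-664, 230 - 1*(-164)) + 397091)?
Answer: √(55795 + 788*√149033) ≈ 600.00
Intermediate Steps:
Z(b, C) = 514*b + C*√(C² + b²) (Z(b, C) = 514*b + √(C² + b²)*C = 514*b + C*√(C² + b²))
√(Z(-664, 230 - 1*(-164)) + 397091) = √((514*(-664) + (230 - 1*(-164))*√((230 - 1*(-164))² + (-664)²)) + 397091) = √((-341296 + (230 + 164)*√((230 + 164)² + 440896)) + 397091) = √((-341296 + 394*√(394² + 440896)) + 397091) = √((-341296 + 394*√(155236 + 440896)) + 397091) = √((-341296 + 394*√596132) + 397091) = √((-341296 + 394*(2*√149033)) + 397091) = √((-341296 + 788*√149033) + 397091) = √(55795 + 788*√149033)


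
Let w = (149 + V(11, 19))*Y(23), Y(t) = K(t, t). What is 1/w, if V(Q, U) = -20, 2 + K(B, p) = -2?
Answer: -1/516 ≈ -0.0019380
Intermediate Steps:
K(B, p) = -4 (K(B, p) = -2 - 2 = -4)
Y(t) = -4
w = -516 (w = (149 - 20)*(-4) = 129*(-4) = -516)
1/w = 1/(-516) = -1/516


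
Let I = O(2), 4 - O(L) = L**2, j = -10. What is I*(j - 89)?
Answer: 0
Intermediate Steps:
O(L) = 4 - L**2
I = 0 (I = 4 - 1*2**2 = 4 - 1*4 = 4 - 4 = 0)
I*(j - 89) = 0*(-10 - 89) = 0*(-99) = 0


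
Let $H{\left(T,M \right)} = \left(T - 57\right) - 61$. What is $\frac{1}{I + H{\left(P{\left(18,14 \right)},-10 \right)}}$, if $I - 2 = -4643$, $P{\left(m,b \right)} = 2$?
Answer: $- \frac{1}{4757} \approx -0.00021022$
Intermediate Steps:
$I = -4641$ ($I = 2 - 4643 = -4641$)
$H{\left(T,M \right)} = -118 + T$ ($H{\left(T,M \right)} = \left(-57 + T\right) - 61 = -118 + T$)
$\frac{1}{I + H{\left(P{\left(18,14 \right)},-10 \right)}} = \frac{1}{-4641 + \left(-118 + 2\right)} = \frac{1}{-4641 - 116} = \frac{1}{-4757} = - \frac{1}{4757}$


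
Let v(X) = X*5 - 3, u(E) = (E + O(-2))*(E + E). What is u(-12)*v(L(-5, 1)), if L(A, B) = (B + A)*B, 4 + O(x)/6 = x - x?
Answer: -19872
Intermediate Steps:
O(x) = -24 (O(x) = -24 + 6*(x - x) = -24 + 6*0 = -24 + 0 = -24)
L(A, B) = B*(A + B) (L(A, B) = (A + B)*B = B*(A + B))
u(E) = 2*E*(-24 + E) (u(E) = (E - 24)*(E + E) = (-24 + E)*(2*E) = 2*E*(-24 + E))
v(X) = -3 + 5*X (v(X) = 5*X - 3 = -3 + 5*X)
u(-12)*v(L(-5, 1)) = (2*(-12)*(-24 - 12))*(-3 + 5*(1*(-5 + 1))) = (2*(-12)*(-36))*(-3 + 5*(1*(-4))) = 864*(-3 + 5*(-4)) = 864*(-3 - 20) = 864*(-23) = -19872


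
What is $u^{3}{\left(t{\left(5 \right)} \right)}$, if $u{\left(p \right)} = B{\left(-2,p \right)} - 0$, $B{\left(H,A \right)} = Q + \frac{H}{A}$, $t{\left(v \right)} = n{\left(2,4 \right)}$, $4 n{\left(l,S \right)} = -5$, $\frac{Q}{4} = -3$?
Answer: $- \frac{140608}{125} \approx -1124.9$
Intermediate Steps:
$Q = -12$ ($Q = 4 \left(-3\right) = -12$)
$n{\left(l,S \right)} = - \frac{5}{4}$ ($n{\left(l,S \right)} = \frac{1}{4} \left(-5\right) = - \frac{5}{4}$)
$t{\left(v \right)} = - \frac{5}{4}$
$B{\left(H,A \right)} = -12 + \frac{H}{A}$
$u{\left(p \right)} = -12 - \frac{2}{p}$ ($u{\left(p \right)} = \left(-12 - \frac{2}{p}\right) - 0 = \left(-12 - \frac{2}{p}\right) + 0 = -12 - \frac{2}{p}$)
$u^{3}{\left(t{\left(5 \right)} \right)} = \left(-12 - \frac{2}{- \frac{5}{4}}\right)^{3} = \left(-12 - - \frac{8}{5}\right)^{3} = \left(-12 + \frac{8}{5}\right)^{3} = \left(- \frac{52}{5}\right)^{3} = - \frac{140608}{125}$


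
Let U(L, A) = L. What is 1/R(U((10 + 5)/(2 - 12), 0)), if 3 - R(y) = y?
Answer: 2/9 ≈ 0.22222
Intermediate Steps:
R(y) = 3 - y
1/R(U((10 + 5)/(2 - 12), 0)) = 1/(3 - (10 + 5)/(2 - 12)) = 1/(3 - 15/(-10)) = 1/(3 - 15*(-1)/10) = 1/(3 - 1*(-3/2)) = 1/(3 + 3/2) = 1/(9/2) = 2/9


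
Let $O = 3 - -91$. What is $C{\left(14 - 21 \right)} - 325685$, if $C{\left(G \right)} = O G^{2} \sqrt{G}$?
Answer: $-325685 + 4606 i \sqrt{7} \approx -3.2569 \cdot 10^{5} + 12186.0 i$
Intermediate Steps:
$O = 94$ ($O = 3 + 91 = 94$)
$C{\left(G \right)} = 94 G^{\frac{5}{2}}$ ($C{\left(G \right)} = 94 G^{2} \sqrt{G} = 94 G^{\frac{5}{2}}$)
$C{\left(14 - 21 \right)} - 325685 = 94 \left(14 - 21\right)^{\frac{5}{2}} - 325685 = 94 \left(-7\right)^{\frac{5}{2}} - 325685 = 94 \cdot 49 i \sqrt{7} - 325685 = 4606 i \sqrt{7} - 325685 = -325685 + 4606 i \sqrt{7}$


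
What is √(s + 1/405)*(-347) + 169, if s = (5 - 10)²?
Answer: 169 - 347*√50630/45 ≈ -1566.1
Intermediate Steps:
s = 25 (s = (-5)² = 25)
√(s + 1/405)*(-347) + 169 = √(25 + 1/405)*(-347) + 169 = √(10126/405)*(-347) + 169 = (√50630/45)*(-347) + 169 = -347*√50630/45 + 169 = 169 - 347*√50630/45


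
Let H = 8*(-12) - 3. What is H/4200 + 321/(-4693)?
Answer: -604269/6570200 ≈ -0.091971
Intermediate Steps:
H = -99 (H = -96 - 3 = -99)
H/4200 + 321/(-4693) = -99/4200 + 321/(-4693) = -99*1/4200 + 321*(-1/4693) = -33/1400 - 321/4693 = -604269/6570200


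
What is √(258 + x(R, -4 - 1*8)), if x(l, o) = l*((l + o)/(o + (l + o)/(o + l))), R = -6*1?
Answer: √30030/11 ≈ 15.754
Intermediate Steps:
R = -6
x(l, o) = l*(l + o)/(1 + o) (x(l, o) = l*((l + o)/(o + (l + o)/(l + o))) = l*((l + o)/(o + 1)) = l*((l + o)/(1 + o)) = l*(l + o)/(1 + o))
√(258 + x(R, -4 - 1*8)) = √(258 - 6*(-6 + (-4 - 1*8))/(1 + (-4 - 1*8))) = √(258 - 6*(-6 + (-4 - 8))/(1 + (-4 - 8))) = √(258 - 6*(-6 - 12)/(1 - 12)) = √(258 - 6*(-18)/(-11)) = √(258 - 6*(-1/11)*(-18)) = √(258 - 108/11) = √(2730/11) = √30030/11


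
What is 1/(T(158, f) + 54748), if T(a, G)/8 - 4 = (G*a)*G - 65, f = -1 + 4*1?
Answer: 1/65636 ≈ 1.5236e-5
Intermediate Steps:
f = 3 (f = -1 + 4 = 3)
T(a, G) = -488 + 8*a*G**2 (T(a, G) = 32 + 8*((G*a)*G - 65) = 32 + 8*(a*G**2 - 65) = 32 + 8*(-65 + a*G**2) = 32 + (-520 + 8*a*G**2) = -488 + 8*a*G**2)
1/(T(158, f) + 54748) = 1/((-488 + 8*158*3**2) + 54748) = 1/((-488 + 8*158*9) + 54748) = 1/((-488 + 11376) + 54748) = 1/(10888 + 54748) = 1/65636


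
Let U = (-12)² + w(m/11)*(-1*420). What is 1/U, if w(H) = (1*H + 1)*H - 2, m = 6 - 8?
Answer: 121/126624 ≈ 0.00095559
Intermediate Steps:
m = -2
w(H) = -2 + H*(1 + H) (w(H) = (H + 1)*H - 2 = (1 + H)*H - 2 = H*(1 + H) - 2 = -2 + H*(1 + H))
U = 126624/121 (U = (-12)² + (-2 - 2/11 + (-2/11)²)*(-1*420) = 144 + (-2 - 2*1/11 + (-2*1/11)²)*(-420) = 144 + (-2 - 2/11 + (-2/11)²)*(-420) = 144 + (-2 - 2/11 + 4/121)*(-420) = 144 - 260/121*(-420) = 144 + 109200/121 = 126624/121 ≈ 1046.5)
1/U = 1/(126624/121) = 121/126624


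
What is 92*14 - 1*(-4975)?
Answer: 6263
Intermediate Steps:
92*14 - 1*(-4975) = 1288 + 4975 = 6263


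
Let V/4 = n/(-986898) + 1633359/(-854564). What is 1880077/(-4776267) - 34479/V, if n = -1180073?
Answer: 74507504878741380244/6185684223488895 ≈ 12045.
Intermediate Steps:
V = -301755413605/105420937809 (V = 4*(-1180073/(-986898) + 1633359/(-854564)) = 4*(-1180073*(-1/986898) + 1633359*(-1/854564)) = 4*(1180073/986898 - 1633359/854564) = 4*(-301755413605/421683751236) = -301755413605/105420937809 ≈ -2.8624)
1880077/(-4776267) - 34479/V = 1880077/(-4776267) - 34479/(-301755413605/105420937809) = 1880077*(-1/4776267) - 34479*(-105420937809/301755413605) = -8069/20499 + 3634808514716511/301755413605 = 74507504878741380244/6185684223488895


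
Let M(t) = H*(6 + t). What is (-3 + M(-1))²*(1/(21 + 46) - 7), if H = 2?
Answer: -22932/67 ≈ -342.27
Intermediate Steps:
M(t) = 12 + 2*t (M(t) = 2*(6 + t) = 12 + 2*t)
(-3 + M(-1))²*(1/(21 + 46) - 7) = (-3 + (12 + 2*(-1)))²*(1/(21 + 46) - 7) = (-3 + (12 - 2))²*(1/67 - 7) = (-3 + 10)²*(1/67 - 7) = 7²*(-468/67) = 49*(-468/67) = -22932/67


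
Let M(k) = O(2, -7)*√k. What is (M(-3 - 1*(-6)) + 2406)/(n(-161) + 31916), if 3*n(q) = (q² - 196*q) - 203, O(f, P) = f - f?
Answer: 3609/76511 ≈ 0.047170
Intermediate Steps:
O(f, P) = 0
n(q) = -203/3 - 196*q/3 + q²/3 (n(q) = ((q² - 196*q) - 203)/3 = (-203 + q² - 196*q)/3 = -203/3 - 196*q/3 + q²/3)
M(k) = 0 (M(k) = 0*√k = 0)
(M(-3 - 1*(-6)) + 2406)/(n(-161) + 31916) = (0 + 2406)/((-203/3 - 196/3*(-161) + (⅓)*(-161)²) + 31916) = 2406/((-203/3 + 31556/3 + (⅓)*25921) + 31916) = 2406/((-203/3 + 31556/3 + 25921/3) + 31916) = 2406/(57274/3 + 31916) = 2406/(153022/3) = 2406*(3/153022) = 3609/76511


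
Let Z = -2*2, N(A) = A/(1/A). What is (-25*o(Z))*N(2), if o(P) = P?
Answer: 400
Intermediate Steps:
N(A) = A² (N(A) = A*A = A²)
Z = -4
(-25*o(Z))*N(2) = -25*(-4)*2² = 100*4 = 400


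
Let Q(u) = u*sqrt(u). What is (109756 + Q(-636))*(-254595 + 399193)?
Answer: 15870498088 - 183928656*I*sqrt(159) ≈ 1.587e+10 - 2.3193e+9*I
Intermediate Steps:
Q(u) = u**(3/2)
(109756 + Q(-636))*(-254595 + 399193) = (109756 + (-636)**(3/2))*(-254595 + 399193) = (109756 - 1272*I*sqrt(159))*144598 = 15870498088 - 183928656*I*sqrt(159)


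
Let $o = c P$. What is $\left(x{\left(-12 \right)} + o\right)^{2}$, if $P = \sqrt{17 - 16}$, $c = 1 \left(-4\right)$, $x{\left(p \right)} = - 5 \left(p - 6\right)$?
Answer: $7396$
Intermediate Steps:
$x{\left(p \right)} = 30 - 5 p$ ($x{\left(p \right)} = - 5 \left(-6 + p\right) = 30 - 5 p$)
$c = -4$
$P = 1$ ($P = \sqrt{1} = 1$)
$o = -4$ ($o = \left(-4\right) 1 = -4$)
$\left(x{\left(-12 \right)} + o\right)^{2} = \left(\left(30 - -60\right) - 4\right)^{2} = \left(\left(30 + 60\right) - 4\right)^{2} = \left(90 - 4\right)^{2} = 86^{2} = 7396$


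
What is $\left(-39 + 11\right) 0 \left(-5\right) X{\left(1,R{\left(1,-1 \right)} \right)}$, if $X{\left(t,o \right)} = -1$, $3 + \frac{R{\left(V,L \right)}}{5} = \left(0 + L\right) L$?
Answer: $0$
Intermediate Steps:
$R{\left(V,L \right)} = -15 + 5 L^{2}$ ($R{\left(V,L \right)} = -15 + 5 \left(0 + L\right) L = -15 + 5 L L = -15 + 5 L^{2}$)
$\left(-39 + 11\right) 0 \left(-5\right) X{\left(1,R{\left(1,-1 \right)} \right)} = \left(-39 + 11\right) 0 \left(-5\right) \left(-1\right) = - 28 \cdot 0 \left(-1\right) = \left(-28\right) 0 = 0$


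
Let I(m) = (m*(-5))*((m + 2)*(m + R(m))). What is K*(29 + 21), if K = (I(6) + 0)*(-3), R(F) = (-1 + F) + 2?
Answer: 468000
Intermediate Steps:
R(F) = 1 + F
I(m) = -5*m*(1 + 2*m)*(2 + m) (I(m) = (m*(-5))*((m + 2)*(m + (1 + m))) = (-5*m)*((2 + m)*(1 + 2*m)) = (-5*m)*((1 + 2*m)*(2 + m)) = -5*m*(1 + 2*m)*(2 + m))
K = 9360 (K = (5*6*(-2 - 5*6 - 2*6²) + 0)*(-3) = (5*6*(-2 - 30 - 2*36) + 0)*(-3) = (5*6*(-2 - 30 - 72) + 0)*(-3) = (5*6*(-104) + 0)*(-3) = (-3120 + 0)*(-3) = -3120*(-3) = 9360)
K*(29 + 21) = 9360*(29 + 21) = 9360*50 = 468000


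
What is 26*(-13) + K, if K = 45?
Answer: -293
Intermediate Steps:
26*(-13) + K = 26*(-13) + 45 = -338 + 45 = -293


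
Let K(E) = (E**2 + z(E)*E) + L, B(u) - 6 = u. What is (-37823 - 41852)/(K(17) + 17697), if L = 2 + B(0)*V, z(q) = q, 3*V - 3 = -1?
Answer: -79675/18281 ≈ -4.3584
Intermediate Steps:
V = 2/3 (V = 1 + (1/3)*(-1) = 1 - 1/3 = 2/3 ≈ 0.66667)
B(u) = 6 + u
L = 6 (L = 2 + (6 + 0)*(2/3) = 2 + 6*(2/3) = 2 + 4 = 6)
K(E) = 6 + 2*E**2 (K(E) = (E**2 + E*E) + 6 = (E**2 + E**2) + 6 = 2*E**2 + 6 = 6 + 2*E**2)
(-37823 - 41852)/(K(17) + 17697) = (-37823 - 41852)/((6 + 2*17**2) + 17697) = -79675/((6 + 2*289) + 17697) = -79675/((6 + 578) + 17697) = -79675/(584 + 17697) = -79675/18281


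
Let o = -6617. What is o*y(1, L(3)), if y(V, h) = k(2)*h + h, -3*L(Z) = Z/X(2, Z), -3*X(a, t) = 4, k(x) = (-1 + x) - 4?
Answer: 19851/2 ≈ 9925.5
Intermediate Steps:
k(x) = -5 + x
X(a, t) = -4/3 (X(a, t) = -1/3*4 = -4/3)
L(Z) = Z/4 (L(Z) = -Z/(3*(-4/3)) = -Z*(-3)/(3*4) = -(-1)*Z/4 = Z/4)
y(V, h) = -2*h (y(V, h) = (-5 + 2)*h + h = -3*h + h = -2*h)
o*y(1, L(3)) = -(-13234)*(1/4)*3 = -(-13234)*3/4 = -6617*(-3/2) = 19851/2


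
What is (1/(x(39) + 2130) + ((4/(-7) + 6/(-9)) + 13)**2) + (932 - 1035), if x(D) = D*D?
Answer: 18968309/536697 ≈ 35.343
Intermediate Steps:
x(D) = D**2
(1/(x(39) + 2130) + ((4/(-7) + 6/(-9)) + 13)**2) + (932 - 1035) = (1/(39**2 + 2130) + ((4/(-7) + 6/(-9)) + 13)**2) + (932 - 1035) = (1/(1521 + 2130) + ((4*(-1/7) + 6*(-1/9)) + 13)**2) - 103 = (1/3651 + ((-4/7 - 2/3) + 13)**2) - 103 = (1/3651 + (-26/21 + 13)**2) - 103 = (1/3651 + (247/21)**2) - 103 = (1/3651 + 61009/441) - 103 = 74248100/536697 - 103 = 18968309/536697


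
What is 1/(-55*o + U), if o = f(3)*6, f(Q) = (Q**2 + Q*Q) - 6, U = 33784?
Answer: 1/29824 ≈ 3.3530e-5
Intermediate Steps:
f(Q) = -6 + 2*Q**2 (f(Q) = (Q**2 + Q**2) - 6 = 2*Q**2 - 6 = -6 + 2*Q**2)
o = 72 (o = (-6 + 2*3**2)*6 = (-6 + 2*9)*6 = (-6 + 18)*6 = 12*6 = 72)
1/(-55*o + U) = 1/(-55*72 + 33784) = 1/(-3960 + 33784) = 1/29824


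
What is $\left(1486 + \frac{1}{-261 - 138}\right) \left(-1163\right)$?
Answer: $- \frac{689557819}{399} \approx -1.7282 \cdot 10^{6}$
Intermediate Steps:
$\left(1486 + \frac{1}{-261 - 138}\right) \left(-1163\right) = \left(1486 + \frac{1}{-399}\right) \left(-1163\right) = \left(1486 - \frac{1}{399}\right) \left(-1163\right) = \frac{592913}{399} \left(-1163\right) = - \frac{689557819}{399}$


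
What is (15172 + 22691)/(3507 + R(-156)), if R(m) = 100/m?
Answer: 1476657/136748 ≈ 10.798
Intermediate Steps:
(15172 + 22691)/(3507 + R(-156)) = (15172 + 22691)/(3507 + 100/(-156)) = 37863/(3507 + 100*(-1/156)) = 37863/(3507 - 25/39) = 37863/(136748/39) = 37863*(39/136748) = 1476657/136748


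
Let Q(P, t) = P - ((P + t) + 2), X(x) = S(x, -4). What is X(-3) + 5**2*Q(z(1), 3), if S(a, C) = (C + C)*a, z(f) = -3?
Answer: -101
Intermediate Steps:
S(a, C) = 2*C*a (S(a, C) = (2*C)*a = 2*C*a)
X(x) = -8*x (X(x) = 2*(-4)*x = -8*x)
Q(P, t) = -2 - t (Q(P, t) = P - (2 + P + t) = P + (-2 - P - t) = -2 - t)
X(-3) + 5**2*Q(z(1), 3) = -8*(-3) + 5**2*(-2 - 1*3) = 24 + 25*(-2 - 3) = 24 + 25*(-5) = 24 - 125 = -101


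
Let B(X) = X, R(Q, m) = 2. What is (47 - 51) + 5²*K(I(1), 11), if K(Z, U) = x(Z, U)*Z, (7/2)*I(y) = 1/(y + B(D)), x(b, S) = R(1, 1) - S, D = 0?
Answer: -478/7 ≈ -68.286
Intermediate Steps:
x(b, S) = 2 - S
I(y) = 2/(7*y) (I(y) = 2/(7*(y + 0)) = 2/(7*y))
K(Z, U) = Z*(2 - U) (K(Z, U) = (2 - U)*Z = Z*(2 - U))
(47 - 51) + 5²*K(I(1), 11) = (47 - 51) + 5²*(((2/7)/1)*(2 - 1*11)) = -4 + 25*(((2/7)*1)*(2 - 11)) = -4 + 25*((2/7)*(-9)) = -4 + 25*(-18/7) = -4 - 450/7 = -478/7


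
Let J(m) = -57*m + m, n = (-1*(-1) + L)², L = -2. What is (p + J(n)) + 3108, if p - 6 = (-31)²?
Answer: 4019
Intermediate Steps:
p = 967 (p = 6 + (-31)² = 6 + 961 = 967)
n = 1 (n = (-1*(-1) - 2)² = (1 - 2)² = (-1)² = 1)
J(m) = -56*m
(p + J(n)) + 3108 = (967 - 56*1) + 3108 = (967 - 56) + 3108 = 911 + 3108 = 4019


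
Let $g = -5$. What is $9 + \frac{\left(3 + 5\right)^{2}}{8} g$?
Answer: $-31$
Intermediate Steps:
$9 + \frac{\left(3 + 5\right)^{2}}{8} g = 9 + \frac{\left(3 + 5\right)^{2}}{8} \left(-5\right) = 9 + 8^{2} \cdot \frac{1}{8} \left(-5\right) = 9 + 64 \cdot \frac{1}{8} \left(-5\right) = 9 + 8 \left(-5\right) = 9 - 40 = -31$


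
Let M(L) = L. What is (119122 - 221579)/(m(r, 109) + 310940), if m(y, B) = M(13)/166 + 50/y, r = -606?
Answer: -5153382186/15639659909 ≈ -0.32951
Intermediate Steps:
m(y, B) = 13/166 + 50/y
(119122 - 221579)/(m(r, 109) + 310940) = (119122 - 221579)/((13/166 + 50/(-606)) + 310940) = -102457/((13/166 + 50*(-1/606)) + 310940) = -102457/((13/166 - 25/303) + 310940) = -102457/(-211/50298 + 310940) = -102457/15639659909/50298 = -102457*50298/15639659909 = -5153382186/15639659909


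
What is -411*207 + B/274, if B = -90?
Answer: -11655594/137 ≈ -85077.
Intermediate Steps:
-411*207 + B/274 = -411*207 - 90/274 = -85077 - 90*1/274 = -85077 - 45/137 = -11655594/137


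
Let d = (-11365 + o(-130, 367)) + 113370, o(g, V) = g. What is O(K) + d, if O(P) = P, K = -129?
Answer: 101746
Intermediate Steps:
d = 101875 (d = (-11365 - 130) + 113370 = -11495 + 113370 = 101875)
O(K) + d = -129 + 101875 = 101746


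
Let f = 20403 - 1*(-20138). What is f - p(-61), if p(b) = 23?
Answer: 40518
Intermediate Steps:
f = 40541 (f = 20403 + 20138 = 40541)
f - p(-61) = 40541 - 1*23 = 40541 - 23 = 40518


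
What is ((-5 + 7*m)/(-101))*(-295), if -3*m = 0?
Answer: -1475/101 ≈ -14.604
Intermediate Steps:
m = 0 (m = -⅓*0 = 0)
((-5 + 7*m)/(-101))*(-295) = ((-5 + 7*0)/(-101))*(-295) = ((-5 + 0)*(-1/101))*(-295) = -5*(-1/101)*(-295) = (5/101)*(-295) = -1475/101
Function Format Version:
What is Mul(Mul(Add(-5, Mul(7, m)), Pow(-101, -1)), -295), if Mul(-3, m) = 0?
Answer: Rational(-1475, 101) ≈ -14.604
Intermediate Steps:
m = 0 (m = Mul(Rational(-1, 3), 0) = 0)
Mul(Mul(Add(-5, Mul(7, m)), Pow(-101, -1)), -295) = Mul(Mul(Add(-5, Mul(7, 0)), Pow(-101, -1)), -295) = Mul(Mul(Add(-5, 0), Rational(-1, 101)), -295) = Mul(Mul(-5, Rational(-1, 101)), -295) = Mul(Rational(5, 101), -295) = Rational(-1475, 101)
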